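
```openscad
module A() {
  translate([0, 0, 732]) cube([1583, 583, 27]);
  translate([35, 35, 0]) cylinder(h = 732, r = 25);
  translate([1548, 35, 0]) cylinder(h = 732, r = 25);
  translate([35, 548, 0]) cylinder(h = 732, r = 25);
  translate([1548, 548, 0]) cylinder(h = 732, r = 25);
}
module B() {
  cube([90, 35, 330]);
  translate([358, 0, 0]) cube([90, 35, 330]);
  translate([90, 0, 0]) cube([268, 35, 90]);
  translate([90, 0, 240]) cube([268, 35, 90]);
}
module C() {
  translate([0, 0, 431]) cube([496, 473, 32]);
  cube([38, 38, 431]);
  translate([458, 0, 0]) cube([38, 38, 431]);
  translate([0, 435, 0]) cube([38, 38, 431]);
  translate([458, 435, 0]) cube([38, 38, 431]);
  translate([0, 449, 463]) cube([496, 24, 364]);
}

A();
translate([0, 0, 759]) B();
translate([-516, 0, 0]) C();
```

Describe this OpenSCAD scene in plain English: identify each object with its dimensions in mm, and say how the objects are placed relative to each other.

A is a table with a 1583×583 mm rectangular top, 27 mm thick, top surface at z = 759 mm, supported by four round legs of 50 mm diameter, each leg's bounding box inset 10 mm from the nearest pair of top edges, running from the floor.

B is a picture frame with a 268×150 mm rectangular opening (x by z) and a uniform 90 mm border on every side. Frame depth is 35 mm along y. It is built from two vertical stiles running the full outside height and two horizontal rails spanning the gap between the stiles.

C is a chair. The seat is a 496×473×32 mm slab with its top at z = 463 mm, on four 38×38 mm corner legs (flush with the seat edges, standing on z = 0). A flat backrest 24 mm thick, 364 mm tall, spans the full seat width and rises from the seat top along its +y edge, rear face flush with the rear of the seat.

The picture frame is on top of the table. The chair is on the floor beside the table on its −x side.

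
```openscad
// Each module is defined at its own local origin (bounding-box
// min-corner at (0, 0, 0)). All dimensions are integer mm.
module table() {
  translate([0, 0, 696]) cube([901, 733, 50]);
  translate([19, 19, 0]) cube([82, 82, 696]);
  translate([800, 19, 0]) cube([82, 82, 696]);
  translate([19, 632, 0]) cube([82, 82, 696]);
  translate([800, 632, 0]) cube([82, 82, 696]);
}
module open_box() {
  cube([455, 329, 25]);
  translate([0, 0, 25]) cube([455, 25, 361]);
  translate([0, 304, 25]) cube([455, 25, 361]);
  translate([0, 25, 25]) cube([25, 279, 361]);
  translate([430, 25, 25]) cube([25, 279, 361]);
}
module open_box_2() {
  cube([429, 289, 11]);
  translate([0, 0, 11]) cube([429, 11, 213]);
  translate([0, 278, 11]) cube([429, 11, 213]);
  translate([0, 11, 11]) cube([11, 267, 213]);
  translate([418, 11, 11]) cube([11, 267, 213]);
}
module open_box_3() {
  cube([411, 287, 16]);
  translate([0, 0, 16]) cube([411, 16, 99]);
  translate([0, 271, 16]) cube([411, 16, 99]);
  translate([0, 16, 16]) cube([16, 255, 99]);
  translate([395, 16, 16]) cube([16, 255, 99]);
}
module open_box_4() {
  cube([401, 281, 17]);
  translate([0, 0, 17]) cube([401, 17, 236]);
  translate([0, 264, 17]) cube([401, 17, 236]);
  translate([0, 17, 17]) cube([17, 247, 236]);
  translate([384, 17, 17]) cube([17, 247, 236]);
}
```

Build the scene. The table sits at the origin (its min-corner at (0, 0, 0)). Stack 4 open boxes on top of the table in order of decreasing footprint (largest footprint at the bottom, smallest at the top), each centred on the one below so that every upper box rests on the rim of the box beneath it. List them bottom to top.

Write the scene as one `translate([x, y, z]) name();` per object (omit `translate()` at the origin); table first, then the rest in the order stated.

table();
translate([223, 202, 746]) open_box();
translate([236, 222, 1132]) open_box_2();
translate([245, 223, 1356]) open_box_3();
translate([250, 226, 1471]) open_box_4();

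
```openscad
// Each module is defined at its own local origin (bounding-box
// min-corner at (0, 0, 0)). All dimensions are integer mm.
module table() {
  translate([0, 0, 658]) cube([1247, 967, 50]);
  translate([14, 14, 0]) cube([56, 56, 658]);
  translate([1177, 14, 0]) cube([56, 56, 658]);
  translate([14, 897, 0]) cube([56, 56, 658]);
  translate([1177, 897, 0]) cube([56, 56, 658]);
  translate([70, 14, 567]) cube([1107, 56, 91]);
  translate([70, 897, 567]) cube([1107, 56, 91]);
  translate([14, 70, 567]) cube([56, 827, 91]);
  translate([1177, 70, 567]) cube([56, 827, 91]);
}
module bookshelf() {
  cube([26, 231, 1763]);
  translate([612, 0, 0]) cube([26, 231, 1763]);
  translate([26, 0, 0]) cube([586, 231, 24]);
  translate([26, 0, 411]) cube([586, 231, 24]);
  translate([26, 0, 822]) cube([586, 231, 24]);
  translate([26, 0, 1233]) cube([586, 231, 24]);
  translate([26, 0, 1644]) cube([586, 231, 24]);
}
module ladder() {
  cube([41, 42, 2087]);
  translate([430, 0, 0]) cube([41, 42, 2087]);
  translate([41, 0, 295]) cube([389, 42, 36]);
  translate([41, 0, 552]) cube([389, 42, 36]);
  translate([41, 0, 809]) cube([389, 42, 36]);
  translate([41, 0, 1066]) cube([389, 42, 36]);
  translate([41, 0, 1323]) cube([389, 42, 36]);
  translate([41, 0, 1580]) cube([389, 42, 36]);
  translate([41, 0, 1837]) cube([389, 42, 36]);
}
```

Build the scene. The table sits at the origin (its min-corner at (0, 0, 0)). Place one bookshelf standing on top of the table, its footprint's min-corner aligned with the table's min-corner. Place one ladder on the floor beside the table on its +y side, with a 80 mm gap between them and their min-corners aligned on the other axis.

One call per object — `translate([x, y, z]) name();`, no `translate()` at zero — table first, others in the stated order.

table();
translate([0, 0, 708]) bookshelf();
translate([0, 1047, 0]) ladder();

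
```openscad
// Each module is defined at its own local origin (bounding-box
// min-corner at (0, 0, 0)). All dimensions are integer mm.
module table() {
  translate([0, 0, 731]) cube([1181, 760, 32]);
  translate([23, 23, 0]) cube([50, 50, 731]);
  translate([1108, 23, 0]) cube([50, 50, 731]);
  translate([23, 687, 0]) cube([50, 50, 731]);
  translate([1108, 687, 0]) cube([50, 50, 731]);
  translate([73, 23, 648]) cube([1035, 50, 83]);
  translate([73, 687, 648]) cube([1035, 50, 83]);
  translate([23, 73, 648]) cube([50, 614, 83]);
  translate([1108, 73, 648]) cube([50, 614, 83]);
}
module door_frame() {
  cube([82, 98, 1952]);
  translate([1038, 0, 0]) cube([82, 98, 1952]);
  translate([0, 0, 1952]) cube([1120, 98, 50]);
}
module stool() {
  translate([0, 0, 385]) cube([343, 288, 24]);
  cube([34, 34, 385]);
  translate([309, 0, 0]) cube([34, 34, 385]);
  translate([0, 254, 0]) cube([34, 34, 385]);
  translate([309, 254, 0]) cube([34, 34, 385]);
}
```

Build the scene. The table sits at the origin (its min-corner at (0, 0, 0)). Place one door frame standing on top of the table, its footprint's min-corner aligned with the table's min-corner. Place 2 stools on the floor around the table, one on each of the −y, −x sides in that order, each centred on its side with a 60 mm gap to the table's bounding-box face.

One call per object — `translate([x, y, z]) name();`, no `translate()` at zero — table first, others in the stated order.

table();
translate([0, 0, 763]) door_frame();
translate([419, -348, 0]) stool();
translate([-403, 236, 0]) stool();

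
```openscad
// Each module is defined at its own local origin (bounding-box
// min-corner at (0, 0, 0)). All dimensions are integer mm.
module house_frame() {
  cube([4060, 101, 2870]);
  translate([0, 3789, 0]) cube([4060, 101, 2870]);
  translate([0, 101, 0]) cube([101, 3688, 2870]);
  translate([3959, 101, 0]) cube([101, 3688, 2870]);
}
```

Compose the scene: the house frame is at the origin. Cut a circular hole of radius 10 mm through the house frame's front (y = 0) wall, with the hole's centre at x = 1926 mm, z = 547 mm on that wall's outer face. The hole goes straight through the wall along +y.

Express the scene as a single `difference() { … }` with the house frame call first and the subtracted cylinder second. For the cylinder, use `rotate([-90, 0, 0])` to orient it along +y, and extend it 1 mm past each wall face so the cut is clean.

difference() {
  house_frame();
  translate([1926, -1, 547]) rotate([-90, 0, 0]) cylinder(h = 103, r = 10);
}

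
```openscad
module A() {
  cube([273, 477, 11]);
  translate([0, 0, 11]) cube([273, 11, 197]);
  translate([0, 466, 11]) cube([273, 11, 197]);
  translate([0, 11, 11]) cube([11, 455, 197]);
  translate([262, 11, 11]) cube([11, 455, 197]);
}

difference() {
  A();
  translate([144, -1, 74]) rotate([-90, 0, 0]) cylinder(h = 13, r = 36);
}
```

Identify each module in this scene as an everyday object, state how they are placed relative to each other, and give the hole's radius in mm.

The subtracted cylinder has r = 36 mm.

A is an open box. The open box has a circular hole through its front wall. The hole's radius is 36 mm.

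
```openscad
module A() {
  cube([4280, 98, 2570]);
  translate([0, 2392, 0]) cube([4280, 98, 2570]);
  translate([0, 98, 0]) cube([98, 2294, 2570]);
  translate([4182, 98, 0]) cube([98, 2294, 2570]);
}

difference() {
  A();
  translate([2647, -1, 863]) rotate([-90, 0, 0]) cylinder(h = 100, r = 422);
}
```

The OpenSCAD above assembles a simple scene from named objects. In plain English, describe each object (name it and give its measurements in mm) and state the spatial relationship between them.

A is a box-shaped house frame (walls only): outside footprint 4280×2490 mm, wall height 2570 mm, wall thickness 98 mm. The two y-facing walls run the full x-width; the two x-facing walls fit between the inner faces of the y-facing walls.

The house frame has a circular hole of radius 422 mm through its front wall, centred at (x = 2647, z = 863).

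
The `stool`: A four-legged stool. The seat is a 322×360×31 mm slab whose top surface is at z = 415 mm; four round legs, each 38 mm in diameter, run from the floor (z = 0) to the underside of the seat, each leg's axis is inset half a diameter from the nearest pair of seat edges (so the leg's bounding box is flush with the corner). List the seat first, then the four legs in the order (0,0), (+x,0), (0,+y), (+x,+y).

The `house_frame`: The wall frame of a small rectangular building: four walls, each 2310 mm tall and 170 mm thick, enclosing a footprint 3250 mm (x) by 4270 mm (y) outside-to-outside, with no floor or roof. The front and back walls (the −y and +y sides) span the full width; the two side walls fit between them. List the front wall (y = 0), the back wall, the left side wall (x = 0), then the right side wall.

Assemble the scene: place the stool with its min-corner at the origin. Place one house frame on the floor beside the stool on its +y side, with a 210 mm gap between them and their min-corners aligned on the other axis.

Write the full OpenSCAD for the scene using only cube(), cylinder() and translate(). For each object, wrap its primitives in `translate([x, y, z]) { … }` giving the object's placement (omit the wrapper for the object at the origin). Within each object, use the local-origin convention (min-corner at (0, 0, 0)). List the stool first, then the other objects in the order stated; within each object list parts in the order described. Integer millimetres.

translate([0, 0, 384]) cube([322, 360, 31]);
translate([19, 19, 0]) cylinder(h = 384, r = 19);
translate([303, 19, 0]) cylinder(h = 384, r = 19);
translate([19, 341, 0]) cylinder(h = 384, r = 19);
translate([303, 341, 0]) cylinder(h = 384, r = 19);
translate([0, 570, 0]) {
  cube([3250, 170, 2310]);
  translate([0, 4100, 0]) cube([3250, 170, 2310]);
  translate([0, 170, 0]) cube([170, 3930, 2310]);
  translate([3080, 170, 0]) cube([170, 3930, 2310]);
}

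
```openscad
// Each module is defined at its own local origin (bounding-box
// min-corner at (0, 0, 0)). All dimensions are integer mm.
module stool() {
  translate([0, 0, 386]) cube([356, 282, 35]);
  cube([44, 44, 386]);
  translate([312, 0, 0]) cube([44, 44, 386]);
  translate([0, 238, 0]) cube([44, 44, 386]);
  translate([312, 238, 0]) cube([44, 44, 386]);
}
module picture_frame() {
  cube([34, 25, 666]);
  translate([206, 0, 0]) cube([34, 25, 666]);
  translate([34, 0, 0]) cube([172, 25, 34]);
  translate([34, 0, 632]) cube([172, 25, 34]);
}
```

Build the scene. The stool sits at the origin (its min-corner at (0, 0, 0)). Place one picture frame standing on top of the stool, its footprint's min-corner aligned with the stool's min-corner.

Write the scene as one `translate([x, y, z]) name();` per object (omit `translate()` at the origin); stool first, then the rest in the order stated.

stool();
translate([0, 0, 421]) picture_frame();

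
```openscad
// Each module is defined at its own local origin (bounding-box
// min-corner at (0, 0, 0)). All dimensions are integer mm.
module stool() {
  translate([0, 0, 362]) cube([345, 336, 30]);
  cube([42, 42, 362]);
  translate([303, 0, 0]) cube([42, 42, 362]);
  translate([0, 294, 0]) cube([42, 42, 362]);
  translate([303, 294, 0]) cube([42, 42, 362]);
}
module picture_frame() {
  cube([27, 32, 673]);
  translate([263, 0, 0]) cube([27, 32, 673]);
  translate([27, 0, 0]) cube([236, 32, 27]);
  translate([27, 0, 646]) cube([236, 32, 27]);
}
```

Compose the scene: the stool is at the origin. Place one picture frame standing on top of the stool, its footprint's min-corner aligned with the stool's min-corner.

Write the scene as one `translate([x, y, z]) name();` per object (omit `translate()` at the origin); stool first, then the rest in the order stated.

stool();
translate([0, 0, 392]) picture_frame();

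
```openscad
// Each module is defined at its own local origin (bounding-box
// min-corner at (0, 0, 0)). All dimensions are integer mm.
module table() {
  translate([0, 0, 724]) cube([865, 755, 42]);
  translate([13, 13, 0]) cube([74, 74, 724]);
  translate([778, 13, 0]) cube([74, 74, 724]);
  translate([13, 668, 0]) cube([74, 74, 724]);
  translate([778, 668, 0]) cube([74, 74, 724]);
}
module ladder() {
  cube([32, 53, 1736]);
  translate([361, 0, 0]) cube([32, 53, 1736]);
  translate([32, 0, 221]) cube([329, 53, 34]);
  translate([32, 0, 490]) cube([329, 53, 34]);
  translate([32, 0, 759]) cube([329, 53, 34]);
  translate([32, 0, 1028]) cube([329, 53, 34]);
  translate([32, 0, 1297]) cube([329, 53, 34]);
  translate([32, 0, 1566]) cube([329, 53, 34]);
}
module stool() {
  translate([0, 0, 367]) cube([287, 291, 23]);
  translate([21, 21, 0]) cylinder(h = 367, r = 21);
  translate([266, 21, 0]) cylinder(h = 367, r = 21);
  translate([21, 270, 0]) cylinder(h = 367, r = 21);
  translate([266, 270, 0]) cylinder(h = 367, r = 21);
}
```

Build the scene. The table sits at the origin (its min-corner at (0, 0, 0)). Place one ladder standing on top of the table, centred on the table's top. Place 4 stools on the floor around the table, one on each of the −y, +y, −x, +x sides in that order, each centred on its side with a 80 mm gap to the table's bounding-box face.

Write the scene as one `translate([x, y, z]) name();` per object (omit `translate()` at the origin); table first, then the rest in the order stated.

table();
translate([236, 351, 766]) ladder();
translate([289, -371, 0]) stool();
translate([289, 835, 0]) stool();
translate([-367, 232, 0]) stool();
translate([945, 232, 0]) stool();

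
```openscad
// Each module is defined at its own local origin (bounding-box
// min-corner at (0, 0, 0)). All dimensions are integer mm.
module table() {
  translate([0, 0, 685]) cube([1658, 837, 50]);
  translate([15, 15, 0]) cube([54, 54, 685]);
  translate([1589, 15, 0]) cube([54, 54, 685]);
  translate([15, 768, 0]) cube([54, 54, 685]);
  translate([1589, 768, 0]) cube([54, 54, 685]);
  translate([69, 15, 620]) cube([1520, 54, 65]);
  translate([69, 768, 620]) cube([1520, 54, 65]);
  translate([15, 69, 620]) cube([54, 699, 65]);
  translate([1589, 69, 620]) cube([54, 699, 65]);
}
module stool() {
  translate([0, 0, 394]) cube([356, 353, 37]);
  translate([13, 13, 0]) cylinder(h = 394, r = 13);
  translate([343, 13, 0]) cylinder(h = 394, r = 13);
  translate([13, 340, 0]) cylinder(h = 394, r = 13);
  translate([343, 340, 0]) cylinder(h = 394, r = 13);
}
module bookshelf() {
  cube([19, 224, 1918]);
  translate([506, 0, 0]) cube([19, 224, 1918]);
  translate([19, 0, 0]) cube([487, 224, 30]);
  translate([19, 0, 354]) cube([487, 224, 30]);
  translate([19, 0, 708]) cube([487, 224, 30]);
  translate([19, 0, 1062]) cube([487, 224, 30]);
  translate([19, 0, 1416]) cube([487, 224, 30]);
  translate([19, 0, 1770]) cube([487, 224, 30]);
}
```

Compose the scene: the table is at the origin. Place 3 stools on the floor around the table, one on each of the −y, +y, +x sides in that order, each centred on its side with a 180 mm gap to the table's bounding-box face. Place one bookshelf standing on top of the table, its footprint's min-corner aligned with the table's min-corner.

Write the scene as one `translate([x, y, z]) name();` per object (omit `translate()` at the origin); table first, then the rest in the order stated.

table();
translate([651, -533, 0]) stool();
translate([651, 1017, 0]) stool();
translate([1838, 242, 0]) stool();
translate([0, 0, 735]) bookshelf();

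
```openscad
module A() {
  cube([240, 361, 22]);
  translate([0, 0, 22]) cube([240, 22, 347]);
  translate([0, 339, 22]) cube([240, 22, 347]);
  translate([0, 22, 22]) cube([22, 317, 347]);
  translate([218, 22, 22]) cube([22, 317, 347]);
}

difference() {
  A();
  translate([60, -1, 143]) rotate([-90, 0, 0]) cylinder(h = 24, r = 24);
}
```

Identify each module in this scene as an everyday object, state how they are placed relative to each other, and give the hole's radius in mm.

The subtracted cylinder has r = 24 mm.

A is an open box. The open box has a circular hole through its front wall. The hole's radius is 24 mm.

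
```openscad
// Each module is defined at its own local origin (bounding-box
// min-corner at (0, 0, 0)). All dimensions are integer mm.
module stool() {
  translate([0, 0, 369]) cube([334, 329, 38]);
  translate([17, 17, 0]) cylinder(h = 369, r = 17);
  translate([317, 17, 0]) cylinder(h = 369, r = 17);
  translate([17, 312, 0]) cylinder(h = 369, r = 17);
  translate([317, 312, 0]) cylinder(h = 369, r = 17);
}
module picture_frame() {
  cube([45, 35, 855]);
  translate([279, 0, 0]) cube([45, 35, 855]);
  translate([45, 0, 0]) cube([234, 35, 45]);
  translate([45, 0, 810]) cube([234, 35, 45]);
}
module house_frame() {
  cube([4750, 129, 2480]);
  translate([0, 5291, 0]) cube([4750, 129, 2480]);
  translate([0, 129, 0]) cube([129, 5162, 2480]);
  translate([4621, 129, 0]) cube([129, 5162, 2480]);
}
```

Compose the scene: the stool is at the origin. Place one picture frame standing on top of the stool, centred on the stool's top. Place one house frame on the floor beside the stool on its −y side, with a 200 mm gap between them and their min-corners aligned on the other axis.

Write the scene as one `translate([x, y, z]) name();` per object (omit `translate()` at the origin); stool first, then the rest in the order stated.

stool();
translate([5, 147, 407]) picture_frame();
translate([0, -5620, 0]) house_frame();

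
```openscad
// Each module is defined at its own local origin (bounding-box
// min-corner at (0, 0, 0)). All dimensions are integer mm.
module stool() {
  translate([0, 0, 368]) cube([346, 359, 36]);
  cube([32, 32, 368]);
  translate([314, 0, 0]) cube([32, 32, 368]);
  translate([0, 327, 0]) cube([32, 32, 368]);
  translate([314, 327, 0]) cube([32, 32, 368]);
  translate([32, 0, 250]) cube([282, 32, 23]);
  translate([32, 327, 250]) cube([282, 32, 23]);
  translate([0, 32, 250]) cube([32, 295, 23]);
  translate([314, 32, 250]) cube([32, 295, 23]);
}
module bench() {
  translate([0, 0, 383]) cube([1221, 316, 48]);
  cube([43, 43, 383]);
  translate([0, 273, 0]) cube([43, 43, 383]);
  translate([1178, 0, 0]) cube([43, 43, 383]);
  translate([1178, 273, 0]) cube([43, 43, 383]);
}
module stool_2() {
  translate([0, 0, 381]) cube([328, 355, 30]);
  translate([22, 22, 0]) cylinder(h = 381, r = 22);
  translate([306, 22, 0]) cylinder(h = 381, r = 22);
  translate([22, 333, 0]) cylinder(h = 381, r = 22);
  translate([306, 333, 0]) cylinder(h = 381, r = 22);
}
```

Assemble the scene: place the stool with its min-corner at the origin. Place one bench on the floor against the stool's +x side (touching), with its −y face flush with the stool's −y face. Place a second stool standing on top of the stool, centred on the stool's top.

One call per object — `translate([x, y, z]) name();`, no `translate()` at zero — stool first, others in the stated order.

stool();
translate([346, 0, 0]) bench();
translate([9, 2, 404]) stool_2();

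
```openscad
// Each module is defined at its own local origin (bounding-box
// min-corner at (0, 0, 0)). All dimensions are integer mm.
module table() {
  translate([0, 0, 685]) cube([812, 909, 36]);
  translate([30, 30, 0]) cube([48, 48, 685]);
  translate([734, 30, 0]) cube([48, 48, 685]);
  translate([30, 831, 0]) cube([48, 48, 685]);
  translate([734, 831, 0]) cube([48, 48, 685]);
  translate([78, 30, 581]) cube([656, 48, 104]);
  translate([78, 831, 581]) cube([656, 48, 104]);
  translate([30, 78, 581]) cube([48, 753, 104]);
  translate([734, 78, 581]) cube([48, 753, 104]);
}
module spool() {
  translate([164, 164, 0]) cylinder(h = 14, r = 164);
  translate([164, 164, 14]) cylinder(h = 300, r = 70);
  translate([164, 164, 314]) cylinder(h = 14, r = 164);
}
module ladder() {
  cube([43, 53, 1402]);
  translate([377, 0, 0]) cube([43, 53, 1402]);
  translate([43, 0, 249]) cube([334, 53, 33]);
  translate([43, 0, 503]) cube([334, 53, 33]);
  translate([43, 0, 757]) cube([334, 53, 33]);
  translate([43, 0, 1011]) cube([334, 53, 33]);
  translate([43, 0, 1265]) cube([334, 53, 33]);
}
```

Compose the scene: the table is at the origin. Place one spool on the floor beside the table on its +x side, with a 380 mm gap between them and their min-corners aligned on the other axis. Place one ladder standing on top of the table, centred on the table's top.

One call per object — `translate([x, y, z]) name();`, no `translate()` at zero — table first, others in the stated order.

table();
translate([1192, 0, 0]) spool();
translate([196, 428, 721]) ladder();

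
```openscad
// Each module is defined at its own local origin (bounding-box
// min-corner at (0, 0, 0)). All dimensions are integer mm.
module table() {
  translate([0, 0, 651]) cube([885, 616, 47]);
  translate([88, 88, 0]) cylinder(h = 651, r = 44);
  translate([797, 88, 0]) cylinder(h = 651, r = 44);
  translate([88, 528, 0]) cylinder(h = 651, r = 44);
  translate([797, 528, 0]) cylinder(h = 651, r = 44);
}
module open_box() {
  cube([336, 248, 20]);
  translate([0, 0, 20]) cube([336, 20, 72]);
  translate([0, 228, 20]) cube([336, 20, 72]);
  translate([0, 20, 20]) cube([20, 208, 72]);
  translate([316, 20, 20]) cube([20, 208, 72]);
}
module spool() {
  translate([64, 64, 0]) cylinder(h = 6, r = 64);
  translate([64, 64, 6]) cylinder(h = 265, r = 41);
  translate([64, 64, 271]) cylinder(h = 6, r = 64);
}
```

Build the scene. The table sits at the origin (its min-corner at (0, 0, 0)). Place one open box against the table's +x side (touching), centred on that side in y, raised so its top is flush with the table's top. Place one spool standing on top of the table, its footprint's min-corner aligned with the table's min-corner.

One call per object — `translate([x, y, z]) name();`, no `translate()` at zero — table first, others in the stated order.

table();
translate([885, 184, 606]) open_box();
translate([0, 0, 698]) spool();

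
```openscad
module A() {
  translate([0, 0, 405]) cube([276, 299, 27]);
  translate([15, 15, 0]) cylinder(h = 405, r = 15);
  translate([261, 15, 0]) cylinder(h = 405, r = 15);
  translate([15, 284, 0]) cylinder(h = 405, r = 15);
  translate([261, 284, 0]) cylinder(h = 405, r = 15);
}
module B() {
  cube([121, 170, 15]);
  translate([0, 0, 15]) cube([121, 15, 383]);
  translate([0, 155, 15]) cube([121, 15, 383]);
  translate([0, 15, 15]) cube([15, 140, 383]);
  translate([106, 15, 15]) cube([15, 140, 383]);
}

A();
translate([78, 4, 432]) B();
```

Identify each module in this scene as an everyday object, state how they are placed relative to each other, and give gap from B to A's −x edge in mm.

The open box's min-x is at 78; the stool's min-x is 0; gap = 78 mm.

A is a stool. B is an open box. The open box is on top of the stool. The gap from the open box to the stool's −x edge is 78 mm.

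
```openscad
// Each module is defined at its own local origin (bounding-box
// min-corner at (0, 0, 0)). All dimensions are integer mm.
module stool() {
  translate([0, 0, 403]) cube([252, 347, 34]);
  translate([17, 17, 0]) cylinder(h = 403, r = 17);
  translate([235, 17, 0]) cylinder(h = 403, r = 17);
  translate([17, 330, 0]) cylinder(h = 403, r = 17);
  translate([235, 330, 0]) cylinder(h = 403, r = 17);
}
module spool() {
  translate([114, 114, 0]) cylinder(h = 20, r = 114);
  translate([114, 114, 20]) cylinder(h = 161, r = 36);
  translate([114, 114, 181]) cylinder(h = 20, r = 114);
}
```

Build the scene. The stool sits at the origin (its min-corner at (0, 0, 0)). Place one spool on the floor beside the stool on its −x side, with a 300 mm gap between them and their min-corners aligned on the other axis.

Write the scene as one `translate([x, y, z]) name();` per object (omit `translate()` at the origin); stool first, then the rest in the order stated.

stool();
translate([-528, 0, 0]) spool();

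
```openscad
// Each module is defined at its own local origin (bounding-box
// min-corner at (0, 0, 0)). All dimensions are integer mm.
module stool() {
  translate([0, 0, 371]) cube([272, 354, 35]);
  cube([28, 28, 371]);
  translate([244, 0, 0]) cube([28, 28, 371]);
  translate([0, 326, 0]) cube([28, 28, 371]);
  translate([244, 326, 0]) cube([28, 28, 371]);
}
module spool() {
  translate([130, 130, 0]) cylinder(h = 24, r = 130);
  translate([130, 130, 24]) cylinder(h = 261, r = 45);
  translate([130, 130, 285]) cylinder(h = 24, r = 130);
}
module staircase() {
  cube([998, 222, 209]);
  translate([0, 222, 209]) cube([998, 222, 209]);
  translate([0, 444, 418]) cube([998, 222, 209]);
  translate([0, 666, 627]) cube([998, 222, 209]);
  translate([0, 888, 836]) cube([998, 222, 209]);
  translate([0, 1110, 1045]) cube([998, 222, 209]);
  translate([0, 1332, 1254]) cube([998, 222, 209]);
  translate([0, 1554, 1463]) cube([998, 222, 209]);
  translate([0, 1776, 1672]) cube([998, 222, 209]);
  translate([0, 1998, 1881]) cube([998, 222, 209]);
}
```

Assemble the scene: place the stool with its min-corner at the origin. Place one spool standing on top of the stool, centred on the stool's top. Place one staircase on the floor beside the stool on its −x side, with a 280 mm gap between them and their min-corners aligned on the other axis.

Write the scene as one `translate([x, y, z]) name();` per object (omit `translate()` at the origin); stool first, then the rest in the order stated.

stool();
translate([6, 47, 406]) spool();
translate([-1278, 0, 0]) staircase();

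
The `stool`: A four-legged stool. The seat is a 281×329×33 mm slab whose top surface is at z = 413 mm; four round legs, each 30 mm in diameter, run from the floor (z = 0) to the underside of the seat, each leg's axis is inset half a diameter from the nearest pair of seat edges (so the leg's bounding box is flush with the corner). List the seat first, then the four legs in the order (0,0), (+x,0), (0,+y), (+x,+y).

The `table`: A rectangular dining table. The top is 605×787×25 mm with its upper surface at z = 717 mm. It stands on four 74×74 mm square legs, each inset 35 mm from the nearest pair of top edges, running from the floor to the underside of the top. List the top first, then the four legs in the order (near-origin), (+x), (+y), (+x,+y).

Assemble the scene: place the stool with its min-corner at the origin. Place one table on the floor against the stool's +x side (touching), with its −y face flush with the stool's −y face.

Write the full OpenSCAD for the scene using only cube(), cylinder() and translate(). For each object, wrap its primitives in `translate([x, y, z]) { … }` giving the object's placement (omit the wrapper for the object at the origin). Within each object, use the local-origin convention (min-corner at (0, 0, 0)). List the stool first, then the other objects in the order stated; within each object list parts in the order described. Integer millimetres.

translate([0, 0, 380]) cube([281, 329, 33]);
translate([15, 15, 0]) cylinder(h = 380, r = 15);
translate([266, 15, 0]) cylinder(h = 380, r = 15);
translate([15, 314, 0]) cylinder(h = 380, r = 15);
translate([266, 314, 0]) cylinder(h = 380, r = 15);
translate([281, 0, 0]) {
  translate([0, 0, 692]) cube([605, 787, 25]);
  translate([35, 35, 0]) cube([74, 74, 692]);
  translate([496, 35, 0]) cube([74, 74, 692]);
  translate([35, 678, 0]) cube([74, 74, 692]);
  translate([496, 678, 0]) cube([74, 74, 692]);
}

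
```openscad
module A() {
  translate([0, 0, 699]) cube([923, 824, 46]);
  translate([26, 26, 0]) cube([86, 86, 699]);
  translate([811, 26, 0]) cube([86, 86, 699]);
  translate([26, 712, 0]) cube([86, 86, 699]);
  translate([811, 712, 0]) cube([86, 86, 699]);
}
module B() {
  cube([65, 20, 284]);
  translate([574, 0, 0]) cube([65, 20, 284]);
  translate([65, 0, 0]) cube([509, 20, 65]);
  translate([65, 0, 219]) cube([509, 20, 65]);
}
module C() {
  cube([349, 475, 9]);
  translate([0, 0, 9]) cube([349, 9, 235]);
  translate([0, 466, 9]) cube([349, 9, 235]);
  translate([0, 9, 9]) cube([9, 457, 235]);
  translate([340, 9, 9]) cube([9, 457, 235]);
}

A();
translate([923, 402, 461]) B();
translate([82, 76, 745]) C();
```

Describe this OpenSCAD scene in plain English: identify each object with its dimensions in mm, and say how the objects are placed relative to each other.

A is a rectangular dining table. The top is 923×824×46 mm with its upper surface at z = 745 mm. It stands on four 86×86 mm square legs, each inset 26 mm from the nearest pair of top edges, running from the floor to the underside of the top.

B is a picture frame with a 509×154 mm rectangular opening (x by z) and a uniform 65 mm border on every side. Frame depth is 20 mm along y. It is built from two vertical stiles running the full outside height and two horizontal rails spanning the gap between the stiles.

C is an open-topped rectangular box: outside dimensions 349×475×244 mm, with a uniform wall and base thickness of 9 mm. The base is a full 349×475 slab on the floor; four walls sit on top of the base. The front and back walls (the −y and +y sides) span the full width; the two side walls fit between them.

The picture frame is beside the table with their tops flush at z = 745. The open box is on top of the table.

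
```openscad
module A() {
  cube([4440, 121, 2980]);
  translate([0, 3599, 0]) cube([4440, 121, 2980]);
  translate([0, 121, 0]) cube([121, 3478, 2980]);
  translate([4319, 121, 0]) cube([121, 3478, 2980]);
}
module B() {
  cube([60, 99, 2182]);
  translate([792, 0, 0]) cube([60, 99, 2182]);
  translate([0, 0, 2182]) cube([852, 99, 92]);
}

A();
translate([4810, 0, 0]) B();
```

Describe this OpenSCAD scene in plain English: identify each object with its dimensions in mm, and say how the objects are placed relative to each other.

A is a box-shaped house frame (walls only): outside footprint 4440×3720 mm, wall height 2980 mm, wall thickness 121 mm. The two y-facing walls run the full x-width; the two x-facing walls fit between the inner faces of the y-facing walls.

B is a door frame. The clear opening is 732 mm wide and 2182 mm high. Two 60 mm wide jambs, 99 mm deep, stand either side of the opening from the floor to the top of the opening. A 92 mm thick head sits across the top of both jambs, spanning the full outside width of the frame.

The door frame is on the floor beside the house frame on its +x side.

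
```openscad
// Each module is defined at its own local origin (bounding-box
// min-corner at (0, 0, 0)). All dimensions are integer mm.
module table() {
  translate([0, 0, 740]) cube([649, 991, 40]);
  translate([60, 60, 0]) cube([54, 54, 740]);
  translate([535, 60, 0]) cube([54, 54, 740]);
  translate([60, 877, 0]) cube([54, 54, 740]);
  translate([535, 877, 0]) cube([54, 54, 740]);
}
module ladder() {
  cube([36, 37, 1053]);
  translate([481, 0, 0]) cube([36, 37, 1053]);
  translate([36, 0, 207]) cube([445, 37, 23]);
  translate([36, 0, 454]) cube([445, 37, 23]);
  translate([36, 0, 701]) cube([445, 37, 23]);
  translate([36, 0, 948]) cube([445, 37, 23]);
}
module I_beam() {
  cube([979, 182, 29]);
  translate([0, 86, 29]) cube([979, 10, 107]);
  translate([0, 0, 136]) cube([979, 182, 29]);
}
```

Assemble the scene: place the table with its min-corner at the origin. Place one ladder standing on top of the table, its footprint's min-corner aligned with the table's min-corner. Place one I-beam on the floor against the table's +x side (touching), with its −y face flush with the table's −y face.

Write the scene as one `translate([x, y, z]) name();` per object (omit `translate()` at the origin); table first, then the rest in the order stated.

table();
translate([0, 0, 780]) ladder();
translate([649, 0, 0]) I_beam();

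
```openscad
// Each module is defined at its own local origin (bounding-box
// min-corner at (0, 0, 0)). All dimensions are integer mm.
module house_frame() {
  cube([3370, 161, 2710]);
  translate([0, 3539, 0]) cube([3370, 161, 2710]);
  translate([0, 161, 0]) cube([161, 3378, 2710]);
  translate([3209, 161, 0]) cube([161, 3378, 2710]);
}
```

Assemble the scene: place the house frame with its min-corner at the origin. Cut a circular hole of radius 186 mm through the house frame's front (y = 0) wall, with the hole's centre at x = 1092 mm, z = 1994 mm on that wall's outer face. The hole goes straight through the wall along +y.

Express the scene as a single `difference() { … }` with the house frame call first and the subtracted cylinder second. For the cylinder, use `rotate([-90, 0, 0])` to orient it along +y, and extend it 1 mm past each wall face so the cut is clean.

difference() {
  house_frame();
  translate([1092, -1, 1994]) rotate([-90, 0, 0]) cylinder(h = 163, r = 186);
}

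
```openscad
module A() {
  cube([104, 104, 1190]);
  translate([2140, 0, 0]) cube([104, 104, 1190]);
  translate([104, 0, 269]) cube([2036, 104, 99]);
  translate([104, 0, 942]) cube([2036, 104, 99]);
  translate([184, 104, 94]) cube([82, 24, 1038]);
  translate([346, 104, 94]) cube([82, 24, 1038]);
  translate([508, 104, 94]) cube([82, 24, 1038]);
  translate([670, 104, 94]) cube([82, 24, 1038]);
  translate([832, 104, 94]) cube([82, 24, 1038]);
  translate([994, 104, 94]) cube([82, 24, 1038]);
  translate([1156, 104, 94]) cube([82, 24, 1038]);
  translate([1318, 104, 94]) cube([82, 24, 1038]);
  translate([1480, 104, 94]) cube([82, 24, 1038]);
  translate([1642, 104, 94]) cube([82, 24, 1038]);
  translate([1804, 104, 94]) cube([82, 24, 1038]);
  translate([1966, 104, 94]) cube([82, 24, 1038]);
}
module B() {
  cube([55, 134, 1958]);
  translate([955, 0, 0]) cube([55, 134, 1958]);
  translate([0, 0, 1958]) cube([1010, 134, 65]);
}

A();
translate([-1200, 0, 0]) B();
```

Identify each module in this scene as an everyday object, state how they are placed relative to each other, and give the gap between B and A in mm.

A is a fence section. B is a door frame. The door frame is on the floor beside the fence section on its −x side. The gap between the door frame and the fence section is 190 mm.

The door frame's nearest face is 190 mm from the fence section's −x face.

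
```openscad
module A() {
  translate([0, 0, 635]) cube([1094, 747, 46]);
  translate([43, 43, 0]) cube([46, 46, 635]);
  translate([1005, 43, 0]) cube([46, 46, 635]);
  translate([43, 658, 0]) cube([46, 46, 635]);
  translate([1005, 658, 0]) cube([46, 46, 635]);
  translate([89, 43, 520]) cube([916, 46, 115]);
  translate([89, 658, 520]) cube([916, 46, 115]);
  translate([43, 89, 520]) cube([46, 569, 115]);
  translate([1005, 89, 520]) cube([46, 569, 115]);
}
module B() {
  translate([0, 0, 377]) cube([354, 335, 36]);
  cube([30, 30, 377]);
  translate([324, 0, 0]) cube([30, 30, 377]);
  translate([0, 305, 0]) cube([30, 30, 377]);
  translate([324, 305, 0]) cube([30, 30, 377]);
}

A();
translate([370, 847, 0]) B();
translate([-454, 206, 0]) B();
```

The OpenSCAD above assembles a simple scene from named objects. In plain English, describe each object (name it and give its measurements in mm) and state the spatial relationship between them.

A is a rectangular dining table. The top is 1094×747×46 mm with its upper surface at z = 681 mm. It stands on four 46×46 mm square legs, each inset 43 mm from the nearest pair of top edges, running from the floor to the underside of the top. Four apron rails, 46 mm thick and 115 mm tall, run between adjacent legs with their top edges flush with the underside of the top and their outer faces flush with the legs' outer faces.

B is a four-legged stool. The seat is a 354×335×36 mm slab whose top surface is at z = 413 mm; four square legs, each 30×30 mm in cross-section, run from the floor (z = 0) to the underside of the seat, each flush with a corner of the seat.

Two stools sit around the table at the +y, −x sides.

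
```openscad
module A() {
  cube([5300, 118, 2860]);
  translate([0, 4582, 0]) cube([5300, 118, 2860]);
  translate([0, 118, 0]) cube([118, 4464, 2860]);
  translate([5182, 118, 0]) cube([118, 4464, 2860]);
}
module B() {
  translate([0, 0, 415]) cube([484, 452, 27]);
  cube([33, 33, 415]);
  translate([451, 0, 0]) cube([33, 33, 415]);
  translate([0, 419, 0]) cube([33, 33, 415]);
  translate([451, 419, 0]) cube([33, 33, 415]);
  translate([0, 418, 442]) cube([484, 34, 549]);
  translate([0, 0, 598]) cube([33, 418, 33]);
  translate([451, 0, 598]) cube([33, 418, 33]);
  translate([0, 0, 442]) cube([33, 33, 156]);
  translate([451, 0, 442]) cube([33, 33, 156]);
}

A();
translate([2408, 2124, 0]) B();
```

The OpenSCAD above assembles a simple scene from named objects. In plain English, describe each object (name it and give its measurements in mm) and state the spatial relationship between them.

A is the wall frame of a small rectangular building: four walls, each 2860 mm tall and 118 mm thick, enclosing a footprint 5300 mm (x) by 4700 mm (y) outside-to-outside, with no floor or roof. The front and back walls (the −y and +y sides) span the full width; the two side walls fit between them.

B is a chair. The seat is a 484×452×27 mm slab with its top at z = 442 mm, on four 33×33 mm corner legs (flush with the seat edges, standing on z = 0). A flat backrest 34 mm thick, 549 mm tall, spans the full seat width and rises from the seat top along its +y edge, rear face flush with the rear of the seat. Two armrests of 33×33 mm section run along each side from the seat's front edge to the front of the backrest, top faces 189 mm above the seat top and outer faces flush with the seat's x-edges; a 33×33 mm post under the front of each armrest stands on the seat at the front corner.

The chair sits inside the house frame, centred.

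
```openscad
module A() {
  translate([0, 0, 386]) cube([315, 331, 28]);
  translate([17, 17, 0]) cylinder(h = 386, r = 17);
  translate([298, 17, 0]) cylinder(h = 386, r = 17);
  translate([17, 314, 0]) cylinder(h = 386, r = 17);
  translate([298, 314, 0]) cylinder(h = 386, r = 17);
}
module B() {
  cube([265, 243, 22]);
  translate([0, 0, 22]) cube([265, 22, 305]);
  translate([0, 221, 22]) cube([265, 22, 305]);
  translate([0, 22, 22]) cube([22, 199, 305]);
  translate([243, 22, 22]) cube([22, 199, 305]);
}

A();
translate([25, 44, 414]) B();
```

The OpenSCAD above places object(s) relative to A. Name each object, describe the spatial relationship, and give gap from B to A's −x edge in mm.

A is a stool. B is an open box. The open box is on top of the stool, centred. The gap from the open box to the stool's −x edge is 25 mm.

The open box's min-x is at 25; the stool's min-x is 0; gap = 25 mm.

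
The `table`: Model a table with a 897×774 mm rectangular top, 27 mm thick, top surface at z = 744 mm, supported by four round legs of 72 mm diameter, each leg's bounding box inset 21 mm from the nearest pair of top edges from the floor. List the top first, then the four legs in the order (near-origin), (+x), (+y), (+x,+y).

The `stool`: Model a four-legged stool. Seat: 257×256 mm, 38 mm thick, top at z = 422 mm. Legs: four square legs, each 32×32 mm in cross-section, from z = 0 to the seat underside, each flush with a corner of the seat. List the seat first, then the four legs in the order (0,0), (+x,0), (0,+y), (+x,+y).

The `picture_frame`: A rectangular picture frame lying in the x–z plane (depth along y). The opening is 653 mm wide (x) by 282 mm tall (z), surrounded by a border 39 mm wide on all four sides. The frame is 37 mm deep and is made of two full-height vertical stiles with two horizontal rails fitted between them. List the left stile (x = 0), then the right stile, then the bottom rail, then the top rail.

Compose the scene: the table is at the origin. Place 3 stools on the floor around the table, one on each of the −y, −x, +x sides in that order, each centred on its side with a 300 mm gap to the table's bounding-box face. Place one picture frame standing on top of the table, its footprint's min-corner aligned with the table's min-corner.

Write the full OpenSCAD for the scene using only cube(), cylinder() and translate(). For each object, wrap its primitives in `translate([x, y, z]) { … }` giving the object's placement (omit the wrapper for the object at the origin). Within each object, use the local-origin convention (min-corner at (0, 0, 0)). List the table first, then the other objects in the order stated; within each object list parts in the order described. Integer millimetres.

translate([0, 0, 717]) cube([897, 774, 27]);
translate([57, 57, 0]) cylinder(h = 717, r = 36);
translate([840, 57, 0]) cylinder(h = 717, r = 36);
translate([57, 717, 0]) cylinder(h = 717, r = 36);
translate([840, 717, 0]) cylinder(h = 717, r = 36);
translate([320, -556, 0]) {
  translate([0, 0, 384]) cube([257, 256, 38]);
  cube([32, 32, 384]);
  translate([225, 0, 0]) cube([32, 32, 384]);
  translate([0, 224, 0]) cube([32, 32, 384]);
  translate([225, 224, 0]) cube([32, 32, 384]);
}
translate([-557, 259, 0]) {
  translate([0, 0, 384]) cube([257, 256, 38]);
  cube([32, 32, 384]);
  translate([225, 0, 0]) cube([32, 32, 384]);
  translate([0, 224, 0]) cube([32, 32, 384]);
  translate([225, 224, 0]) cube([32, 32, 384]);
}
translate([1197, 259, 0]) {
  translate([0, 0, 384]) cube([257, 256, 38]);
  cube([32, 32, 384]);
  translate([225, 0, 0]) cube([32, 32, 384]);
  translate([0, 224, 0]) cube([32, 32, 384]);
  translate([225, 224, 0]) cube([32, 32, 384]);
}
translate([0, 0, 744]) {
  cube([39, 37, 360]);
  translate([692, 0, 0]) cube([39, 37, 360]);
  translate([39, 0, 0]) cube([653, 37, 39]);
  translate([39, 0, 321]) cube([653, 37, 39]);
}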